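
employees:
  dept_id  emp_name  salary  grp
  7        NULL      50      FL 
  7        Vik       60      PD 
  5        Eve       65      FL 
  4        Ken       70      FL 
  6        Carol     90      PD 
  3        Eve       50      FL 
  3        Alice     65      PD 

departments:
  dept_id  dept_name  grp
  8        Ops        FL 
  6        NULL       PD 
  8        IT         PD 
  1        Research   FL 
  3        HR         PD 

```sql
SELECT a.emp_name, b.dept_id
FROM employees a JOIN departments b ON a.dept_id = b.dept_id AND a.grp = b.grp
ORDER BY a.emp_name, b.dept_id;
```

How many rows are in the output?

2

INNER JOIN keeps only pairs where the ON condition holds.
Matching on a.dept_id = b.dept_id AND a.grp = b.grp.
Matched pairs: 2.
Total: 2 rows.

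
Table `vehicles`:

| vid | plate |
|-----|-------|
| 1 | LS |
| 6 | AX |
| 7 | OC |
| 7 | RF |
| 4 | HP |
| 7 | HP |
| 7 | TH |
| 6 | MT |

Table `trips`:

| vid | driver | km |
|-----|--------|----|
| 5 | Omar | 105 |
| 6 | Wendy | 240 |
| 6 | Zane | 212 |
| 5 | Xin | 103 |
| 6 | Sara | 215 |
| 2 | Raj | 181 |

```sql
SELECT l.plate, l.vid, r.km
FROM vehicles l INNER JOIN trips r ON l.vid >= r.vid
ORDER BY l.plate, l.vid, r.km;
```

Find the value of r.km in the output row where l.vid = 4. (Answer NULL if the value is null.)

INNER JOIN keeps only pairs where the ON condition holds.
Matching on l.vid >= r.vid.
- l (vid=1) has no partner → excluded.
- l (vid=6) pairs with 6 row(s) of r.
- l (vid=7) pairs with 6 row(s) of r.
- l (vid=7) pairs with 6 row(s) of r.
- l (vid=4) pairs with 1 row(s) of r.
- l (vid=7) pairs with 6 row(s) of r.
- l (vid=7) pairs with 6 row(s) of r.
- l (vid=6) pairs with 6 row(s) of r.

181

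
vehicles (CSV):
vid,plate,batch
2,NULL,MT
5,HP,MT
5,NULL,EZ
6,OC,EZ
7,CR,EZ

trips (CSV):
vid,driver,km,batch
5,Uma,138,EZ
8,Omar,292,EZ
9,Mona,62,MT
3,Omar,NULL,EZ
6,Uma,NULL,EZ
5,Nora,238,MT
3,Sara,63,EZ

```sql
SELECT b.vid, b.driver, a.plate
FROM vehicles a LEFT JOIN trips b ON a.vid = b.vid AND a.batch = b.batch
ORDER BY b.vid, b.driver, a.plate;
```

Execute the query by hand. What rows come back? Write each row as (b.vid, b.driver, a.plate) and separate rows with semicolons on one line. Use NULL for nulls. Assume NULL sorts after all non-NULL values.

LEFT JOIN keeps every row from `vehicles`; unmatched rows get NULL for `trips`'s columns.
Matching on a.vid = b.vid AND a.batch = b.batch.
- a row (vid=2, batch=MT): no match → kept, b columns NULL.
- a row (vid=5, batch=MT): matches 1 b row(s) → 1 output row(s).
- a row (vid=5, batch=EZ): matches 1 b row(s) → 1 output row(s).
- a row (vid=6, batch=EZ): matches 1 b row(s) → 1 output row(s).
- a row (vid=7, batch=EZ): no match → kept, b columns NULL.
After projecting and ordering:
b.vid | b.driver | a.plate
5 | Nora | HP
5 | Uma | NULL
6 | Uma | OC
NULL | NULL | CR
NULL | NULL | NULL

(5, Nora, HP); (5, Uma, NULL); (6, Uma, OC); (NULL, NULL, CR); (NULL, NULL, NULL)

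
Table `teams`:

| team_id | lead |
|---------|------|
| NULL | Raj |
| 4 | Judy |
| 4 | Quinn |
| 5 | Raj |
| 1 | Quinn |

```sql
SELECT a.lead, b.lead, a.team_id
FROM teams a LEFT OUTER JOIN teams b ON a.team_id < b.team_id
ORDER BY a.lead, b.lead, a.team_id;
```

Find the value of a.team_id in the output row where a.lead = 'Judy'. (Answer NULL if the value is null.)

4

LEFT JOIN keeps every row from `teams a`; unmatched rows get NULL for `teams b`'s columns.
Matching on a.team_id < b.team_id. A NULL in a compared column never satisfies the condition.
- team_id=NULL: no b row matches, row kept with b columns NULL.
- team_id=4: 1 matching b row(s), so 1 row(s) emitted.
- team_id=4: 1 matching b row(s), so 1 row(s) emitted.
- team_id=5: no b row matches, row kept with b columns NULL.
- team_id=1: 3 matching b row(s), so 3 row(s) emitted.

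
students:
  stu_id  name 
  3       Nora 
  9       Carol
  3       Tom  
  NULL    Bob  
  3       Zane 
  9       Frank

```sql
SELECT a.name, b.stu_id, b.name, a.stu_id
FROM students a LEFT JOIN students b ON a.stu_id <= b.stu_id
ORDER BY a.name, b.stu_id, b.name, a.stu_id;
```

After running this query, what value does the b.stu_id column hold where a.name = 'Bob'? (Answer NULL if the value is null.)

NULL

LEFT JOIN keeps every row from `students a`; unmatched rows get NULL for `students b`'s columns.
Matching on a.stu_id <= b.stu_id. A NULL in a compared column never satisfies the condition.
- stu_id=3: 5 matching b row(s), so 5 row(s) emitted.
- stu_id=9: 2 matching b row(s), so 2 row(s) emitted.
- stu_id=3: 5 matching b row(s), so 5 row(s) emitted.
- stu_id=NULL: no b row matches, row kept with b columns NULL.
- stu_id=3: 5 matching b row(s), so 5 row(s) emitted.
- stu_id=9: 2 matching b row(s), so 2 row(s) emitted.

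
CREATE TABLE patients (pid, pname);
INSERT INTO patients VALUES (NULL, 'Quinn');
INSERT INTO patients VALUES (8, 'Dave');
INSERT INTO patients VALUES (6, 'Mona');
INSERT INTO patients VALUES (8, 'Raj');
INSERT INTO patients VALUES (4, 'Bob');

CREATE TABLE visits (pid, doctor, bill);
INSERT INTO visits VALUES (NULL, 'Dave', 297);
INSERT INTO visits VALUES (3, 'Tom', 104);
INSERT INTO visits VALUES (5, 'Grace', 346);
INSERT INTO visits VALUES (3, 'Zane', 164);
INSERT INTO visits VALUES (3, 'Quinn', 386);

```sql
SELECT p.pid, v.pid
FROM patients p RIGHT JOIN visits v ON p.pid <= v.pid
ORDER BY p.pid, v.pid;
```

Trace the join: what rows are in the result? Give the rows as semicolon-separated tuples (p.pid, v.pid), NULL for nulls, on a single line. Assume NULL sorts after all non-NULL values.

RIGHT JOIN keeps every row from `visits`; unmatched rows get NULL for `patients`'s columns.
Matching on p.pid <= v.pid. A NULL in a compared column never satisfies the condition.
- pid=NULL: no matching v row.
- pid=8: no matching v row.
- pid=6: no matching v row.
- pid=8: no matching v row.
- pid=4: 1 matching v row(s), so 1 row(s) emitted.
- 4 row(s) from v found no p partner → padded with NULL.
After projecting and ordering:
p.pid | v.pid
4 | 5
NULL | 3
NULL | 3
NULL | 3
NULL | NULL

(4, 5); (NULL, 3); (NULL, 3); (NULL, 3); (NULL, NULL)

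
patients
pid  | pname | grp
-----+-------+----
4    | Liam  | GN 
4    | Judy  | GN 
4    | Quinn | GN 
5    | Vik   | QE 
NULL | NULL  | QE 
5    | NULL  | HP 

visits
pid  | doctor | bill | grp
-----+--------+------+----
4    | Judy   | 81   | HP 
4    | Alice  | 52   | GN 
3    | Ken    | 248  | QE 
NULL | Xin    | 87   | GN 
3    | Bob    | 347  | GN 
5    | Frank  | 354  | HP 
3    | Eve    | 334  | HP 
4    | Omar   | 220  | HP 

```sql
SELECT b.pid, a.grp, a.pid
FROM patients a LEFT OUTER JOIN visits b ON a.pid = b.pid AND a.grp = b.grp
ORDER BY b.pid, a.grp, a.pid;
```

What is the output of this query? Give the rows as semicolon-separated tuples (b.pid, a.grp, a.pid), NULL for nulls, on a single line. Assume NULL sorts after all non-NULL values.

LEFT JOIN keeps every row from `patients`; unmatched rows get NULL for `visits`'s columns.
Matching on a.pid = b.pid AND a.grp = b.grp. A NULL in a compared column never satisfies the condition.
- a[0] pid=4, grp=GN → 1 match(es) in b → 1 row(s).
- a[1] pid=4, grp=GN → 1 match(es) in b → 1 row(s).
- a[2] pid=4, grp=GN → 1 match(es) in b → 1 row(s).
- a[3] pid=5, grp=QE → no match; kept with NULLs on the b side.
- a[4] pid=NULL, grp=QE → no match; kept with NULLs on the b side.
- a[5] pid=5, grp=HP → 1 match(es) in b → 1 row(s).
After projecting and ordering:
b.pid | a.grp | a.pid
4 | GN | 4
4 | GN | 4
4 | GN | 4
5 | HP | 5
NULL | QE | 5
NULL | QE | NULL

(4, GN, 4); (4, GN, 4); (4, GN, 4); (5, HP, 5); (NULL, QE, 5); (NULL, QE, NULL)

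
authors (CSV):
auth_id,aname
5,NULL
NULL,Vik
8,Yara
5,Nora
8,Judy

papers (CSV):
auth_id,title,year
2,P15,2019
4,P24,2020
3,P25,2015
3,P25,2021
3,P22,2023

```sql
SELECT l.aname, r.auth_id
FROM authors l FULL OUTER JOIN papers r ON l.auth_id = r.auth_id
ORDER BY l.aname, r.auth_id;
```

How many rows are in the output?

FULL OUTER JOIN keeps every row from both sides; unmatched rows get NULL for the other side's columns.
Matching on l.auth_id = r.auth_id. A NULL in a compared column never satisfies the condition.
Matched pairs: 0; unmatched l rows kept: 5; unmatched r rows kept: 5.
Total: 0 matched + 10 padded = 10 rows.

10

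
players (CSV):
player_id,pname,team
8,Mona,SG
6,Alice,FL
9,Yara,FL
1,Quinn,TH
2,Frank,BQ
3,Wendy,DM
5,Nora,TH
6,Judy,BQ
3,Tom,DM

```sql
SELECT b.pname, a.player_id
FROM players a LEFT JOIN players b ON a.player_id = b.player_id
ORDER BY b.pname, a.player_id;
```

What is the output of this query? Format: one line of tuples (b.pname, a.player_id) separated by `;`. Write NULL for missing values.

(Alice, 6); (Alice, 6); (Frank, 2); (Judy, 6); (Judy, 6); (Mona, 8); (Nora, 5); (Quinn, 1); (Tom, 3); (Tom, 3); (Wendy, 3); (Wendy, 3); (Yara, 9)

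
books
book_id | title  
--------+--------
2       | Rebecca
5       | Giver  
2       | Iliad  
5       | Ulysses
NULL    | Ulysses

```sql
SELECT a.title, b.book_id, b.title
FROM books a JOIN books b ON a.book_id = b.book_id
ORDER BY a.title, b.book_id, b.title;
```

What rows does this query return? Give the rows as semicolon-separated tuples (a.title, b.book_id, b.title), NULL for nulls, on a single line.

INNER JOIN keeps only pairs where the ON condition holds.
Matching on a.book_id = b.book_id. A NULL in a compared column never satisfies the condition.
- a row (book_id=2): matches 2 b row(s) → 2 output row(s).
- a row (book_id=5): matches 2 b row(s) → 2 output row(s).
- a row (book_id=2): matches 2 b row(s) → 2 output row(s).
- a row (book_id=5): matches 2 b row(s) → 2 output row(s).
- a row (book_id=NULL): no match → dropped.
After projecting and ordering:
a.title | b.book_id | b.title
Giver | 5 | Giver
Giver | 5 | Ulysses
Iliad | 2 | Iliad
Iliad | 2 | Rebecca
Rebecca | 2 | Iliad
Rebecca | 2 | Rebecca
Ulysses | 5 | Giver
Ulysses | 5 | Ulysses

(Giver, 5, Giver); (Giver, 5, Ulysses); (Iliad, 2, Iliad); (Iliad, 2, Rebecca); (Rebecca, 2, Iliad); (Rebecca, 2, Rebecca); (Ulysses, 5, Giver); (Ulysses, 5, Ulysses)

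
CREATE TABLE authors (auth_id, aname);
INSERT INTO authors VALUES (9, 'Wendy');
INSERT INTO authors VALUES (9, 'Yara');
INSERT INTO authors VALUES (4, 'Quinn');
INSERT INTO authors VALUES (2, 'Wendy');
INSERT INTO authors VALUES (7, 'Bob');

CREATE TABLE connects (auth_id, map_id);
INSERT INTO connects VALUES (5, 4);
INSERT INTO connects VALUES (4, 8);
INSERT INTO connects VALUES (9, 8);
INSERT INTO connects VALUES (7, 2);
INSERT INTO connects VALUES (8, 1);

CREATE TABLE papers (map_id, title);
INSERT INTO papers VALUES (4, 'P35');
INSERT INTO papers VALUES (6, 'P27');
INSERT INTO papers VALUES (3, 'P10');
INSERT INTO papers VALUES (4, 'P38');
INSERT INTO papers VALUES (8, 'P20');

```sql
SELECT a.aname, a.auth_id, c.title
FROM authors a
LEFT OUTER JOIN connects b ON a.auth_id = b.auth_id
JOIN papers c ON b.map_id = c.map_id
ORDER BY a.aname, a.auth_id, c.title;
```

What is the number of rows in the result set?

3

Joins associate left-to-right: authors LEFT JOIN connects on auth_id gives 5 intermediate row(s).
Then INNER JOIN `papers c` on map_id: keep only rows whose b.map_id appears in c.
Result: 3 row(s).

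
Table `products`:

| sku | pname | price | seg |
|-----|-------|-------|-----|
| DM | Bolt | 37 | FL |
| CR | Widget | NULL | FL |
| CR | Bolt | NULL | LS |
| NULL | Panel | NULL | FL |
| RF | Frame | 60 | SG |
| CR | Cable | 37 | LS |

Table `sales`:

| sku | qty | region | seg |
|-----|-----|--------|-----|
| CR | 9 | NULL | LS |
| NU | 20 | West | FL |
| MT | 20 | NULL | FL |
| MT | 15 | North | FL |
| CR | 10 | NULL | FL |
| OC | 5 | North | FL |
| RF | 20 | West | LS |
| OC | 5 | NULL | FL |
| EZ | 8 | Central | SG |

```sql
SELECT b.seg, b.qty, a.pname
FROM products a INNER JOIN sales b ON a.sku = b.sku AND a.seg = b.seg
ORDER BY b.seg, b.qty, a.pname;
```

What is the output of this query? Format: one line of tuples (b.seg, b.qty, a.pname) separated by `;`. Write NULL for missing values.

INNER JOIN keeps only pairs where the ON condition holds.
Matching on a.sku = b.sku AND a.seg = b.seg. A NULL in a compared column never satisfies the condition.
- a row (sku=DM, seg=FL): no match → dropped.
- a row (sku=CR, seg=FL): matches 1 b row(s) → 1 output row(s).
- a row (sku=CR, seg=LS): matches 1 b row(s) → 1 output row(s).
- a row (sku=NULL, seg=FL): no match → dropped.
- a row (sku=RF, seg=SG): no match → dropped.
- a row (sku=CR, seg=LS): matches 1 b row(s) → 1 output row(s).
After projecting and ordering:
b.seg | b.qty | a.pname
FL | 10 | Widget
LS | 9 | Bolt
LS | 9 | Cable

(FL, 10, Widget); (LS, 9, Bolt); (LS, 9, Cable)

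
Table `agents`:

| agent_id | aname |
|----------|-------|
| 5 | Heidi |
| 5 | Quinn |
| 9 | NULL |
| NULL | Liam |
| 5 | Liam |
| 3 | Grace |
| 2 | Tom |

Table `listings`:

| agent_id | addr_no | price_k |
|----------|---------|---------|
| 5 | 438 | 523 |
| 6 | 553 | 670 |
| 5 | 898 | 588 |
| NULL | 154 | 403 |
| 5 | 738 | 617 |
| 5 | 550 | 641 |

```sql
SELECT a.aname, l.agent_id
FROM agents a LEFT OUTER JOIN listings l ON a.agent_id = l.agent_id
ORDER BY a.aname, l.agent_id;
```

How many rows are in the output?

16

LEFT JOIN keeps every row from `agents`; unmatched rows get NULL for `listings`'s columns.
Matching on a.agent_id = l.agent_id. A NULL in a compared column never satisfies the condition.
Matched pairs: 12; unmatched a rows kept: 4.
Total: 12 matched + 4 padded = 16 rows.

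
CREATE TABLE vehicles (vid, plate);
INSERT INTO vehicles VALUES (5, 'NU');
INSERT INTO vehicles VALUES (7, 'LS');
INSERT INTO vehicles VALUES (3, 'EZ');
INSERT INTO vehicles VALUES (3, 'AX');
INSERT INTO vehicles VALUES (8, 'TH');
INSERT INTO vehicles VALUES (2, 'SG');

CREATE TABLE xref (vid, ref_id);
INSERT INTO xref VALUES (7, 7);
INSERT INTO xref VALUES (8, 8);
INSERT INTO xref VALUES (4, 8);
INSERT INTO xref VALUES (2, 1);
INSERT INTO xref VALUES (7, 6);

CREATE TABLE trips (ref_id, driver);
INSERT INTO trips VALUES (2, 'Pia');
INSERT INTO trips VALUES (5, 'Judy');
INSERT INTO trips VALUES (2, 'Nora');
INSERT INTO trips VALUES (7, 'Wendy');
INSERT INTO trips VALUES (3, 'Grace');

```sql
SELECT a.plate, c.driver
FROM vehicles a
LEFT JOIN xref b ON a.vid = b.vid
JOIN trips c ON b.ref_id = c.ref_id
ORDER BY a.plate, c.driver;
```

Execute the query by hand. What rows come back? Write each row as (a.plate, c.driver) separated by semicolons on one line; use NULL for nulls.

Step 1 — a LEFT JOIN b on vid → 7 row(s).
Then INNER JOIN `trips c` on ref_id: keep only rows whose b.ref_id appears in c.

(LS, Wendy)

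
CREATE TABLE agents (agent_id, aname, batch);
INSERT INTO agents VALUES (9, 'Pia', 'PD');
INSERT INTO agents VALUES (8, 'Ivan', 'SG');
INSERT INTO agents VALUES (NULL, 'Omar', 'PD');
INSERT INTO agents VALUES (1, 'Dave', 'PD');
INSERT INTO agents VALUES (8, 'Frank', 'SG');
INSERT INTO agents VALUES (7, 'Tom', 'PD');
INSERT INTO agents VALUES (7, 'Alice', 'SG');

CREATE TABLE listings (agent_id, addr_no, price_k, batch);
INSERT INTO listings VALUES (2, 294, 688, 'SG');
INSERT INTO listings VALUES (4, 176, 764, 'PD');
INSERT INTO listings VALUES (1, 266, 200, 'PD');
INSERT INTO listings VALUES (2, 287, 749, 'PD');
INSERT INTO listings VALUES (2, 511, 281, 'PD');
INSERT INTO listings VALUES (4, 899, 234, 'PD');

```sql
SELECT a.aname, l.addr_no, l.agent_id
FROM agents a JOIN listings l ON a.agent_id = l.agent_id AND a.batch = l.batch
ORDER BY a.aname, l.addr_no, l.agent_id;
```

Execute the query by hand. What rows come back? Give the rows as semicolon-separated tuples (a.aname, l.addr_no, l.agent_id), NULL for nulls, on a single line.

INNER JOIN keeps only pairs where the ON condition holds.
Matching on a.agent_id = l.agent_id AND a.batch = l.batch. A NULL in a compared column never satisfies the condition.
- agent_id=9, batch=PD: no matching l row, dropped.
- agent_id=8, batch=SG: no matching l row, dropped.
- agent_id=NULL, batch=PD: no matching l row, dropped.
- agent_id=1, batch=PD: 1 matching l row(s), so 1 row(s) emitted.
- agent_id=8, batch=SG: no matching l row, dropped.
- agent_id=7, batch=PD: no matching l row, dropped.
- agent_id=7, batch=SG: no matching l row, dropped.
After projecting and ordering:
a.aname | l.addr_no | l.agent_id
Dave | 266 | 1

(Dave, 266, 1)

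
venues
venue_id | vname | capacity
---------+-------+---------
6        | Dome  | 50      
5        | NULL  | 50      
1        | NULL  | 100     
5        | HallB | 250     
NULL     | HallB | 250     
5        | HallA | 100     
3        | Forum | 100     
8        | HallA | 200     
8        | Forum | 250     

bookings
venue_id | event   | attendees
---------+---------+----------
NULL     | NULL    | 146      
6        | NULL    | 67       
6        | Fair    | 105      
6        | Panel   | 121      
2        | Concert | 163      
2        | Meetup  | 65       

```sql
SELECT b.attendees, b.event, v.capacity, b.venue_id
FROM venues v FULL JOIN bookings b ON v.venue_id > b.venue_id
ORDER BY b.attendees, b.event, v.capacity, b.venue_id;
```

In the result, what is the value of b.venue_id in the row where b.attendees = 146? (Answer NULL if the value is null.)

NULL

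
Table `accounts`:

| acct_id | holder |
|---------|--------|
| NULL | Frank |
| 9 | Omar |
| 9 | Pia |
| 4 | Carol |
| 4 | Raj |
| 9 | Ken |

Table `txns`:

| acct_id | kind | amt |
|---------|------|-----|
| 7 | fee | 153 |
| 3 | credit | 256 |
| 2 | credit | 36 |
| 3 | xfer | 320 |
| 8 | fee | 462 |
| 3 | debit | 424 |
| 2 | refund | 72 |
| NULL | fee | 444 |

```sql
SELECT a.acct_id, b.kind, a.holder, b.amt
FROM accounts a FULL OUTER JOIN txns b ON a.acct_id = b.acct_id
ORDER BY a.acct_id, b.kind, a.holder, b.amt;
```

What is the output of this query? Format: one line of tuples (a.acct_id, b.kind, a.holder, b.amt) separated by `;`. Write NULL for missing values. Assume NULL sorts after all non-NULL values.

FULL OUTER JOIN keeps every row from both sides; unmatched rows get NULL for the other side's columns.
Matching on a.acct_id = b.acct_id. A NULL in a compared column never satisfies the condition.
- a row (acct_id=NULL): no match → kept, b columns NULL.
- a row (acct_id=9): no match → kept, b columns NULL.
- a row (acct_id=9): no match → kept, b columns NULL.
- a row (acct_id=4): no match → kept, b columns NULL.
- a row (acct_id=4): no match → kept, b columns NULL.
- a row (acct_id=9): no match → kept, b columns NULL.
- plus 8 unmatched b row(s), each kept with NULL a columns.

(4, NULL, Carol, NULL); (4, NULL, Raj, NULL); (9, NULL, Ken, NULL); (9, NULL, Omar, NULL); (9, NULL, Pia, NULL); (NULL, credit, NULL, 36); (NULL, credit, NULL, 256); (NULL, debit, NULL, 424); (NULL, fee, NULL, 153); (NULL, fee, NULL, 444); (NULL, fee, NULL, 462); (NULL, refund, NULL, 72); (NULL, xfer, NULL, 320); (NULL, NULL, Frank, NULL)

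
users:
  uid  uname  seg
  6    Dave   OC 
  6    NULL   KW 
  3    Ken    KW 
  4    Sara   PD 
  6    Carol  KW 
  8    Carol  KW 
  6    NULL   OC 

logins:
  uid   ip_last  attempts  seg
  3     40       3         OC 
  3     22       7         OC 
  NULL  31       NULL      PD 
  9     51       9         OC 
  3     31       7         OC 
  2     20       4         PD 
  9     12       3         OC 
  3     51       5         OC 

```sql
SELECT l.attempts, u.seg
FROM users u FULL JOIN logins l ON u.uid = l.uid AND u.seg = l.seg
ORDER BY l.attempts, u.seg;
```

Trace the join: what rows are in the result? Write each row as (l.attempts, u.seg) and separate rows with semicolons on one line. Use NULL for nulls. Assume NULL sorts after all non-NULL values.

FULL OUTER JOIN keeps every row from both sides; unmatched rows get NULL for the other side's columns.
Matching on u.uid = l.uid AND u.seg = l.seg. A NULL in a compared column never satisfies the condition.
Matched pairs: 0; unmatched u rows kept: 7; unmatched l rows kept: 8.

(3, NULL); (3, NULL); (4, NULL); (5, NULL); (7, NULL); (7, NULL); (9, NULL); (NULL, KW); (NULL, KW); (NULL, KW); (NULL, KW); (NULL, OC); (NULL, OC); (NULL, PD); (NULL, NULL)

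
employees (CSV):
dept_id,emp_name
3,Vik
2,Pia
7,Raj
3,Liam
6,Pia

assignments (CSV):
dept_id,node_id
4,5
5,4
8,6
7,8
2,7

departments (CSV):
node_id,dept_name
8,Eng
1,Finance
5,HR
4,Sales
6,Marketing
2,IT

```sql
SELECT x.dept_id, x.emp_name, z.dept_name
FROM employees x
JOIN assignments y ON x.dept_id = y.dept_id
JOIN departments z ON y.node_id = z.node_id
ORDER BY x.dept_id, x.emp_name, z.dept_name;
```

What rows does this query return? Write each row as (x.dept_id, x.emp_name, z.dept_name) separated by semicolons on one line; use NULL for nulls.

Joins associate left-to-right: employees INNER JOIN assignments on dept_id gives 2 intermediate row(s).
Then INNER JOIN `departments z` on node_id: keep only rows whose y.node_id appears in z.

(7, Raj, Eng)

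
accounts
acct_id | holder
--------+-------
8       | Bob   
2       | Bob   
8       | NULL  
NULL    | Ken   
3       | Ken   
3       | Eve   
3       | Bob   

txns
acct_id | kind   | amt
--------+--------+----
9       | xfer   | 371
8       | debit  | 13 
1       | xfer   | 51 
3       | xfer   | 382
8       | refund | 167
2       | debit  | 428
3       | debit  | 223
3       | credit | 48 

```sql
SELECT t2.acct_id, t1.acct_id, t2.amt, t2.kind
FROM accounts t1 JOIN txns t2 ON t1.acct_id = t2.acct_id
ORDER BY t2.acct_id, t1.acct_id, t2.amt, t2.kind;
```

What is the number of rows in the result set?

14

INNER JOIN keeps only pairs where the ON condition holds.
Matching on t1.acct_id = t2.acct_id. A NULL in a compared column never satisfies the condition.
Matched pairs: 14.
Total: 14 rows.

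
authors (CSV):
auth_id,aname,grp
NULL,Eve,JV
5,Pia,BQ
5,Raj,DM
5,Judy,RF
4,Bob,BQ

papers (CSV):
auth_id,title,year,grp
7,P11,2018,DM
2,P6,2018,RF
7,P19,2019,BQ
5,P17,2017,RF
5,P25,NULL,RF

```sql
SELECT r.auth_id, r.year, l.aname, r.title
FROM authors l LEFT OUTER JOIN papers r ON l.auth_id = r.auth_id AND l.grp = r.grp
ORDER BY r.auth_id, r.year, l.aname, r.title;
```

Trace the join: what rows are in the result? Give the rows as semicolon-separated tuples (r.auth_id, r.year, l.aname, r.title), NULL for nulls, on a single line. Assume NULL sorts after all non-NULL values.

(5, 2017, Judy, P17); (5, NULL, Judy, P25); (NULL, NULL, Bob, NULL); (NULL, NULL, Eve, NULL); (NULL, NULL, Pia, NULL); (NULL, NULL, Raj, NULL)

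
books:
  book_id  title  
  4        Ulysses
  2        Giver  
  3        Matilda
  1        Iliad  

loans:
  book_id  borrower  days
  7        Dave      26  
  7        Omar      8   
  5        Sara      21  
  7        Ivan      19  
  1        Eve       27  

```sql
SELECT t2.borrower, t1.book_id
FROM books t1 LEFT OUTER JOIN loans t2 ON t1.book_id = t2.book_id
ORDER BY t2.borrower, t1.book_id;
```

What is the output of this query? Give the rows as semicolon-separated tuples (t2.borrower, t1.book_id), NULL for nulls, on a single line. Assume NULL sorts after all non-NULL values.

(Eve, 1); (NULL, 2); (NULL, 3); (NULL, 4)

LEFT JOIN keeps every row from `books`; unmatched rows get NULL for `loans`'s columns.
Matching on t1.book_id = t2.book_id.
Matched pairs: 1; unmatched t1 rows kept: 3.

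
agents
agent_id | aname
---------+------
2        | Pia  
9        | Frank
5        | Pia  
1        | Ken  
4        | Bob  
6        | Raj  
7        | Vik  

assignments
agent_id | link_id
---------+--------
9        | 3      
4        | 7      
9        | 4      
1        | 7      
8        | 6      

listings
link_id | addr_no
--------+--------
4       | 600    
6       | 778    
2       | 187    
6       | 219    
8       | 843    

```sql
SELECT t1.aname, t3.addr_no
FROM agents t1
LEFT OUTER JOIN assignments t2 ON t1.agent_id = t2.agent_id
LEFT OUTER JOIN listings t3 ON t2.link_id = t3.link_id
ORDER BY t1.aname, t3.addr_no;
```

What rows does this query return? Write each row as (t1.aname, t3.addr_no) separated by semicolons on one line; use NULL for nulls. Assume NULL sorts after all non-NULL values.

Evaluate left to right. First `agents t1 LEFT JOIN assignments t2` on agent_id: 8 row(s).
Then LEFT JOIN `listings t3` on link_id: each of those 8 rows is kept; rows whose t2.link_id has no match in t3 get NULL for t3's columns.

(Bob, NULL); (Frank, 600); (Frank, NULL); (Ken, NULL); (Pia, NULL); (Pia, NULL); (Raj, NULL); (Vik, NULL)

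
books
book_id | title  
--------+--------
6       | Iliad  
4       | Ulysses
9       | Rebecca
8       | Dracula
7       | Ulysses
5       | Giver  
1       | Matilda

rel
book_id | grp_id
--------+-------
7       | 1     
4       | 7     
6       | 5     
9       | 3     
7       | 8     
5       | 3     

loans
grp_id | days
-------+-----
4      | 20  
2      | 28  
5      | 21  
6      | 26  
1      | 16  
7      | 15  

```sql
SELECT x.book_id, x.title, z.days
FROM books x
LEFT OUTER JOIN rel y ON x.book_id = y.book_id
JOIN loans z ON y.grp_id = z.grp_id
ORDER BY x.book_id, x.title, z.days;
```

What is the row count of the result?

3

Joins associate left-to-right: books LEFT JOIN rel on book_id gives 8 intermediate row(s).
Then INNER JOIN `loans z` on grp_id: keep only rows whose y.grp_id appears in z.
Result: 3 row(s).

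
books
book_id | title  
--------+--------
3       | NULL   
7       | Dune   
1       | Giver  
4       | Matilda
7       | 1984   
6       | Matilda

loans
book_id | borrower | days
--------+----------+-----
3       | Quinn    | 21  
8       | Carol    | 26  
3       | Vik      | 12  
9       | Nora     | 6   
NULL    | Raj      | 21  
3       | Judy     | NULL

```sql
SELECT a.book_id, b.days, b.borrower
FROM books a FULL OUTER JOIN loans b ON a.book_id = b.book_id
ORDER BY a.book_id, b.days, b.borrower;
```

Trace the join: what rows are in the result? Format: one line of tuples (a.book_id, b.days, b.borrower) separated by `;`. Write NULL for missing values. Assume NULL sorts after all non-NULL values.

(1, NULL, NULL); (3, 12, Vik); (3, 21, Quinn); (3, NULL, Judy); (4, NULL, NULL); (6, NULL, NULL); (7, NULL, NULL); (7, NULL, NULL); (NULL, 6, Nora); (NULL, 21, Raj); (NULL, 26, Carol)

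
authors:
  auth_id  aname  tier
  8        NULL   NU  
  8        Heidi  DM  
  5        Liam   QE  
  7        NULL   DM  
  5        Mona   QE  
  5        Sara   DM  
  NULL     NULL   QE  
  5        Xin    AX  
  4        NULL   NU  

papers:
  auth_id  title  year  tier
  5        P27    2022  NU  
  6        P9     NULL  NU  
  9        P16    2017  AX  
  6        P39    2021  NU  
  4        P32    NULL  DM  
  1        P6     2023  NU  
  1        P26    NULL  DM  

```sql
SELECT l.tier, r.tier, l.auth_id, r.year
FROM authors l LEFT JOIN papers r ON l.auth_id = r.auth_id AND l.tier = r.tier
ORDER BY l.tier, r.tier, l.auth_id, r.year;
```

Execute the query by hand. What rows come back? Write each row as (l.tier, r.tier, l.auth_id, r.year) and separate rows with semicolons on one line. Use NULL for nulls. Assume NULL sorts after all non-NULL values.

LEFT JOIN keeps every row from `authors`; unmatched rows get NULL for `papers`'s columns.
Matching on l.auth_id = r.auth_id AND l.tier = r.tier. A NULL in a compared column never satisfies the condition.
- l (auth_id=8, tier=NU) has no partner → padded with NULL.
- l (auth_id=8, tier=DM) has no partner → padded with NULL.
- l (auth_id=5, tier=QE) has no partner → padded with NULL.
- l (auth_id=7, tier=DM) has no partner → padded with NULL.
- l (auth_id=5, tier=QE) has no partner → padded with NULL.
- l (auth_id=5, tier=DM) has no partner → padded with NULL.
- l (auth_id=NULL, tier=QE) has no partner → padded with NULL.
- l (auth_id=5, tier=AX) has no partner → padded with NULL.
- l (auth_id=4, tier=NU) has no partner → padded with NULL.
After projecting and ordering:
l.tier | r.tier | l.auth_id | r.year
AX | NULL | 5 | NULL
DM | NULL | 5 | NULL
DM | NULL | 7 | NULL
DM | NULL | 8 | NULL
NU | NULL | 4 | NULL
NU | NULL | 8 | NULL
QE | NULL | 5 | NULL
QE | NULL | 5 | NULL
QE | NULL | NULL | NULL

(AX, NULL, 5, NULL); (DM, NULL, 5, NULL); (DM, NULL, 7, NULL); (DM, NULL, 8, NULL); (NU, NULL, 4, NULL); (NU, NULL, 8, NULL); (QE, NULL, 5, NULL); (QE, NULL, 5, NULL); (QE, NULL, NULL, NULL)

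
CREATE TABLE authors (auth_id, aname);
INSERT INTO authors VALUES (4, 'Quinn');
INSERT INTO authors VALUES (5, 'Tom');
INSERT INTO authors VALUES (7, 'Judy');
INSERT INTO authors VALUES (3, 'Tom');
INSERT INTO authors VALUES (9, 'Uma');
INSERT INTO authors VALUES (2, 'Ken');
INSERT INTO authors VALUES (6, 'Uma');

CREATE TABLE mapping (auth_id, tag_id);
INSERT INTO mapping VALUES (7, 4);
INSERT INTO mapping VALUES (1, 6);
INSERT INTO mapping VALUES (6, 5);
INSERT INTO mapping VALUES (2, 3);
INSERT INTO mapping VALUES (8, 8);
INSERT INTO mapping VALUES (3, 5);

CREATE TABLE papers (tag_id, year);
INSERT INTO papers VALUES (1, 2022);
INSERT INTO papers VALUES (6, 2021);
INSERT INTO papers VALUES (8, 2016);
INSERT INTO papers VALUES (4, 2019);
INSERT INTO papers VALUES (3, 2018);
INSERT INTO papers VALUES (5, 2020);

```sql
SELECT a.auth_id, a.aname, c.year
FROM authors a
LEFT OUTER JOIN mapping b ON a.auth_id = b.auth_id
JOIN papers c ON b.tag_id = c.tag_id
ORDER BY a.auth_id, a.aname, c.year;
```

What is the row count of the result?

4

Joins associate left-to-right: authors LEFT JOIN mapping on auth_id gives 7 intermediate row(s).
Then INNER JOIN `papers c` on tag_id: keep only rows whose b.tag_id appears in c.
Result: 4 row(s).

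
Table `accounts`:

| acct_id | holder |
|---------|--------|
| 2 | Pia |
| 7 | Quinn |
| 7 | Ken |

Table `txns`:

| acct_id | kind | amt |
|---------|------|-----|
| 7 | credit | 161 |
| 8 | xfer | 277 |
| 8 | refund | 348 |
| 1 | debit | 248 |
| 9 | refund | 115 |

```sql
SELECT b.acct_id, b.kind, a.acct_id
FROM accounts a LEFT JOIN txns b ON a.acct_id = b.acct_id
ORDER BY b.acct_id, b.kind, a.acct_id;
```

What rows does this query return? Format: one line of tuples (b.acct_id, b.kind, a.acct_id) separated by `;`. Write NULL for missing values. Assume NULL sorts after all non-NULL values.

(7, credit, 7); (7, credit, 7); (NULL, NULL, 2)

LEFT JOIN keeps every row from `accounts`; unmatched rows get NULL for `txns`'s columns.
Matching on a.acct_id = b.acct_id.
- a row (acct_id=2): no match → kept, b columns NULL.
- a row (acct_id=7): matches 1 b row(s) → 1 output row(s).
- a row (acct_id=7): matches 1 b row(s) → 1 output row(s).
After projecting and ordering:
b.acct_id | b.kind | a.acct_id
7 | credit | 7
7 | credit | 7
NULL | NULL | 2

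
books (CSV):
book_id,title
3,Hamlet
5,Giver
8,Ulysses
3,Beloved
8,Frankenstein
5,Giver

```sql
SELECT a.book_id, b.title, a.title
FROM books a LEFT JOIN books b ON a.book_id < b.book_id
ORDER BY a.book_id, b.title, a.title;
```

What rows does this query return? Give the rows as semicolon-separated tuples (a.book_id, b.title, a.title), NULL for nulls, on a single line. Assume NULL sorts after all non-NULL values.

LEFT JOIN keeps every row from `books a`; unmatched rows get NULL for `books b`'s columns.
Matching on a.book_id < b.book_id.
- a[0] book_id=3 → 4 match(es) in b → 4 row(s).
- a[1] book_id=5 → 2 match(es) in b → 2 row(s).
- a[2] book_id=8 → no match; kept with NULLs on the b side.
- a[3] book_id=3 → 4 match(es) in b → 4 row(s).
- a[4] book_id=8 → no match; kept with NULLs on the b side.
- a[5] book_id=5 → 2 match(es) in b → 2 row(s).

(3, Frankenstein, Beloved); (3, Frankenstein, Hamlet); (3, Giver, Beloved); (3, Giver, Beloved); (3, Giver, Hamlet); (3, Giver, Hamlet); (3, Ulysses, Beloved); (3, Ulysses, Hamlet); (5, Frankenstein, Giver); (5, Frankenstein, Giver); (5, Ulysses, Giver); (5, Ulysses, Giver); (8, NULL, Frankenstein); (8, NULL, Ulysses)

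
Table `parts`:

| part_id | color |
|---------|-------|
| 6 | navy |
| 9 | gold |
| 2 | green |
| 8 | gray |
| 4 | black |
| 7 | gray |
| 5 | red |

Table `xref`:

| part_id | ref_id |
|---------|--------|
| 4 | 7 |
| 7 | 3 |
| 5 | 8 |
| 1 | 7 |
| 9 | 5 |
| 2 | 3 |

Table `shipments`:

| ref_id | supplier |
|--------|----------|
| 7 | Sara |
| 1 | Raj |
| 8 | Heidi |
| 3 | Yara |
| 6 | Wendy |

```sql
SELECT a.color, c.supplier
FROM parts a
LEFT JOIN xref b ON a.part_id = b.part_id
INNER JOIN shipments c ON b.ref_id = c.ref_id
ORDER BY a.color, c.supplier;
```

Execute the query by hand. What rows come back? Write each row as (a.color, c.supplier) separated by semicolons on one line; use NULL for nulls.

Joins associate left-to-right: parts LEFT JOIN xref on part_id gives 7 intermediate row(s).
Then INNER JOIN `shipments c` on ref_id: keep only rows whose b.ref_id appears in c.

(black, Sara); (gray, Yara); (green, Yara); (red, Heidi)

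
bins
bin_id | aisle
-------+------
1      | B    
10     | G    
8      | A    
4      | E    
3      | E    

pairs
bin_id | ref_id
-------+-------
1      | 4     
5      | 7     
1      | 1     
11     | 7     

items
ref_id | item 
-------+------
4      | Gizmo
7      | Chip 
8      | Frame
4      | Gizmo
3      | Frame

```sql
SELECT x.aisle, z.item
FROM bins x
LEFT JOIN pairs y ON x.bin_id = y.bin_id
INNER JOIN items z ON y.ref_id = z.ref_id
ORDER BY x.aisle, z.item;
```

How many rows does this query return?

Joins associate left-to-right: bins LEFT JOIN pairs on bin_id gives 6 intermediate row(s).
Then INNER JOIN `items z` on ref_id: keep only rows whose y.ref_id appears in z.
Result: 2 row(s).

2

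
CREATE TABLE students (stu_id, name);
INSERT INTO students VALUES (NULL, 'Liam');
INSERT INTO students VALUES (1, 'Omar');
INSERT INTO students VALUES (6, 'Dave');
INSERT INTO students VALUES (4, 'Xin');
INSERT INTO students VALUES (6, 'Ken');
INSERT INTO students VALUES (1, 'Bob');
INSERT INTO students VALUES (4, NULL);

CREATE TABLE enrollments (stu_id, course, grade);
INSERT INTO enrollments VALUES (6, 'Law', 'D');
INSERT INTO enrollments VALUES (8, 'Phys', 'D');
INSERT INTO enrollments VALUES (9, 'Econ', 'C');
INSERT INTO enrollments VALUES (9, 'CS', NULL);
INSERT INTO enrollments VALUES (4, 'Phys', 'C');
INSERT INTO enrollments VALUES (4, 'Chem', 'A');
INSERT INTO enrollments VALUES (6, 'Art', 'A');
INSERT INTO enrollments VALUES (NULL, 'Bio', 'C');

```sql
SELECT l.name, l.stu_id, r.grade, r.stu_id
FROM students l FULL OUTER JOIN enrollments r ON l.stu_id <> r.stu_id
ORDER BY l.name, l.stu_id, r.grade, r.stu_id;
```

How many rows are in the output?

FULL OUTER JOIN keeps every row from both sides; unmatched rows get NULL for the other side's columns.
Matching on l.stu_id <> r.stu_id. A NULL in a compared column never satisfies the condition.
Matched pairs: 34; unmatched l rows kept: 1; unmatched r rows kept: 1.
Total: 34 matched + 2 padded = 36 rows.

36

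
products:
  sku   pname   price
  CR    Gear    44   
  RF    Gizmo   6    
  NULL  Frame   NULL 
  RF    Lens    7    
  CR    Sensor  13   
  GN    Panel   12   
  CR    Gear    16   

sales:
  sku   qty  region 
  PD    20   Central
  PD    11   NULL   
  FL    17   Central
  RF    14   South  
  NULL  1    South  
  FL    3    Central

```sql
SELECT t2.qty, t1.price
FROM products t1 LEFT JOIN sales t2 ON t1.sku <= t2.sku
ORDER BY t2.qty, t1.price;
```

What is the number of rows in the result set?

21

LEFT JOIN keeps every row from `products`; unmatched rows get NULL for `sales`'s columns.
Matching on t1.sku <= t2.sku. A NULL in a compared column never satisfies the condition.
Matched pairs: 20; unmatched t1 rows kept: 1.
Total: 20 matched + 1 padded = 21 rows.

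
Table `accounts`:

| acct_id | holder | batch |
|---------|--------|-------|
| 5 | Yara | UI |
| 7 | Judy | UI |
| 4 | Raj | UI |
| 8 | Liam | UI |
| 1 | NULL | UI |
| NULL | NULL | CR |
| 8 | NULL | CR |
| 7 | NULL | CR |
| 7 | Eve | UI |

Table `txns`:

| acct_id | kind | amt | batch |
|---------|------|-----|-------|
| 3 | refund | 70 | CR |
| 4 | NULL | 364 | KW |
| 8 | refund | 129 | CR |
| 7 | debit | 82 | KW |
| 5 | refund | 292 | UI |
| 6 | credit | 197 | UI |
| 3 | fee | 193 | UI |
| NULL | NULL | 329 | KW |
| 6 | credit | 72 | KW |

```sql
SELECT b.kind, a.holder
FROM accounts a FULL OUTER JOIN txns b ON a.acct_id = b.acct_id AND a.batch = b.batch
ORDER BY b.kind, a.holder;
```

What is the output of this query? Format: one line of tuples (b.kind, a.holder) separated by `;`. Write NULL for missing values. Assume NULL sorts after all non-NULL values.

FULL OUTER JOIN keeps every row from both sides; unmatched rows get NULL for the other side's columns.
Matching on a.acct_id = b.acct_id AND a.batch = b.batch. A NULL in a compared column never satisfies the condition.
- a row (acct_id=5, batch=UI): matches 1 b row(s) → 1 output row(s).
- a row (acct_id=7, batch=UI): no match → kept, b columns NULL.
- a row (acct_id=4, batch=UI): no match → kept, b columns NULL.
- a row (acct_id=8, batch=UI): no match → kept, b columns NULL.
- a row (acct_id=1, batch=UI): no match → kept, b columns NULL.
- a row (acct_id=NULL, batch=CR): no match → kept, b columns NULL.
- a row (acct_id=8, batch=CR): matches 1 b row(s) → 1 output row(s).
- a row (acct_id=7, batch=CR): no match → kept, b columns NULL.
- a row (acct_id=7, batch=UI): no match → kept, b columns NULL.
- plus 7 unmatched b row(s), each kept with NULL a columns.

(credit, NULL); (credit, NULL); (debit, NULL); (fee, NULL); (refund, Yara); (refund, NULL); (refund, NULL); (NULL, Eve); (NULL, Judy); (NULL, Liam); (NULL, Raj); (NULL, NULL); (NULL, NULL); (NULL, NULL); (NULL, NULL); (NULL, NULL)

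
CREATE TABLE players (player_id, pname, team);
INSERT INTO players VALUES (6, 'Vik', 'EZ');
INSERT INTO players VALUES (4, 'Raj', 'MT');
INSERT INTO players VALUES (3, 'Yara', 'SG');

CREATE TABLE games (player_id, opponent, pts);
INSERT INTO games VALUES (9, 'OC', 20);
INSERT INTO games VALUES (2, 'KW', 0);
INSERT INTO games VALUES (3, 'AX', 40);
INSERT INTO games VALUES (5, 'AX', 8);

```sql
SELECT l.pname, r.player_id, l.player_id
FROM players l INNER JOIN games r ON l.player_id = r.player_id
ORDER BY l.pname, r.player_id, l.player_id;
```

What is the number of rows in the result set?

1

INNER JOIN keeps only pairs where the ON condition holds.
Matching on l.player_id = r.player_id.
- player_id=6: no matching r row, dropped.
- player_id=4: no matching r row, dropped.
- player_id=3: 1 matching r row(s), so 1 row(s) emitted.
Total: 1 rows.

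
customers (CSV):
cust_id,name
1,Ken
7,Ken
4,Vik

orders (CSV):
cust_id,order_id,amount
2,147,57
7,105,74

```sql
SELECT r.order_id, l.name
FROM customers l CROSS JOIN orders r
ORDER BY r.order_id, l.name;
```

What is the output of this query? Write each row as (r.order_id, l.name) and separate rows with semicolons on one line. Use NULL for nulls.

(105, Ken); (105, Ken); (105, Vik); (147, Ken); (147, Ken); (147, Vik)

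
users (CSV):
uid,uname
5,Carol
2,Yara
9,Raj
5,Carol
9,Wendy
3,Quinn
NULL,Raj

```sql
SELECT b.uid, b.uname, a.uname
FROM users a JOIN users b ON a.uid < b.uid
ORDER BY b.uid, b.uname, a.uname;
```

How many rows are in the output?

INNER JOIN keeps only pairs where the ON condition holds.
Matching on a.uid < b.uid. A NULL in a compared column never satisfies the condition.
Matched pairs: 13.
Total: 13 rows.

13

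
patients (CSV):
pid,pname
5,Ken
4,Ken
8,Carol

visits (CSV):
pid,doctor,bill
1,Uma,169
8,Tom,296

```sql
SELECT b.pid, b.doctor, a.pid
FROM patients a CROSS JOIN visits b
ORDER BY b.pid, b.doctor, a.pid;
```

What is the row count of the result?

CROSS JOIN pairs every row of `patients` with every row of `visits`: 3 × 2 = 6 rows.

6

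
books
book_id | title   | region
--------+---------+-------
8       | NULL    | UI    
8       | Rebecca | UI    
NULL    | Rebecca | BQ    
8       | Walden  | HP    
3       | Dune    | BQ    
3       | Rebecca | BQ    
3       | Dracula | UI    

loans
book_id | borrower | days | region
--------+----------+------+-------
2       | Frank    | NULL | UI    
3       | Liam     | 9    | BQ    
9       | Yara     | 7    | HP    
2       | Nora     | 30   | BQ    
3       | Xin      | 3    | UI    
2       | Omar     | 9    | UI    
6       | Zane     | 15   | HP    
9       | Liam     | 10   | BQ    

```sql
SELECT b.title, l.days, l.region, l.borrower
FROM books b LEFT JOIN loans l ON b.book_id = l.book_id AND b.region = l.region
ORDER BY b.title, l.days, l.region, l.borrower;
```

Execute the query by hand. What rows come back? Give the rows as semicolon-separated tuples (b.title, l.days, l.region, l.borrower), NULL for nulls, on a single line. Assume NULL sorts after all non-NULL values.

(Dracula, 3, UI, Xin); (Dune, 9, BQ, Liam); (Rebecca, 9, BQ, Liam); (Rebecca, NULL, NULL, NULL); (Rebecca, NULL, NULL, NULL); (Walden, NULL, NULL, NULL); (NULL, NULL, NULL, NULL)

LEFT JOIN keeps every row from `books`; unmatched rows get NULL for `loans`'s columns.
Matching on b.book_id = l.book_id AND b.region = l.region. A NULL in a compared column never satisfies the condition.
- b[0] book_id=8, region=UI → no match; kept with NULLs on the l side.
- b[1] book_id=8, region=UI → no match; kept with NULLs on the l side.
- b[2] book_id=NULL, region=BQ → no match; kept with NULLs on the l side.
- b[3] book_id=8, region=HP → no match; kept with NULLs on the l side.
- b[4] book_id=3, region=BQ → 1 match(es) in l → 1 row(s).
- b[5] book_id=3, region=BQ → 1 match(es) in l → 1 row(s).
- b[6] book_id=3, region=UI → 1 match(es) in l → 1 row(s).
After projecting and ordering:
b.title | l.days | l.region | l.borrower
Dracula | 3 | UI | Xin
Dune | 9 | BQ | Liam
Rebecca | 9 | BQ | Liam
Rebecca | NULL | NULL | NULL
Rebecca | NULL | NULL | NULL
Walden | NULL | NULL | NULL
NULL | NULL | NULL | NULL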